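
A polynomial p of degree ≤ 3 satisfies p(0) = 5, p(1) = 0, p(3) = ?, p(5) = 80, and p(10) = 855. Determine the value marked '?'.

The 4 known points determine the degree-3 polynomial uniquely.
Write p(t) = at^3 + bt^2 + ct + d. Substituting each data point gives a linear system:
  d = 5
  a + b + c + d = 0
  125a + 25b + 5c + d = 80
  1000a + 100b + 10c + d = 855
Solving the system yields a = 1, b = -1, c = -5, d = 5.
So p(t) = t^3 - t^2 - 5t + 5.
Then p(3) = 8.

8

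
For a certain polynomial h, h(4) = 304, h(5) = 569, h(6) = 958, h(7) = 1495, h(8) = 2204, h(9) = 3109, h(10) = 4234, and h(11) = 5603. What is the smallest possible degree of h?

3

Forward differences of the values at x = 4, 5, 6, 7, 8, 9, 10, 11:
  h  : 304  569  958  1495  2204  3109  4234  5603
  Δ  : 265  389  537  709  905  1125  1369
  Δ^2: 124  148  172  196  220  244
  Δ^3: 24  24  24  24  24
  Δ^4: 0  0  0  0
  Δ^5: 0  0  0
  Δ^6: 0  0
  Δ^7: 0
The third differences are constant (24) and nonzero, while all higher differences vanish, so the minimal degree is 3.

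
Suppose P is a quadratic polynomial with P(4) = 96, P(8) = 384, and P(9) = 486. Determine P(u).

Using the Lagrange interpolation formula with nodes 4, 8, 9:
  L_0(u) = (u - 8)(u - 9) / 20
  L_1(u) = (u - 4)(u - 9) / -4
  L_2(u) = (u - 4)(u - 8) / 5
Then P(u) = 96·L_0(u) + 384·L_1(u) + 486·L_2(u).
Expanding and collecting terms gives P(u) = 6u^2.
Check: P(8) = 384. ✓

P(u) = 6u^2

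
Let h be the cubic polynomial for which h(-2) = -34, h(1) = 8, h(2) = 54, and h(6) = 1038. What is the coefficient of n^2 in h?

Write h(n) = an^3 + bn^2 + cn + d. Substituting each data point gives a linear system:
  -8a + 4b - 2c + d = -34
  a + b + c + d = 8
  8a + 4b + 2c + d = 54
  216a + 36b + 6c + d = 1038
Solving the system yields a = 4, b = 4, c = 6, d = -6.
So h(n) = 4n³ + 4n² + 6n - 6.
The coefficient of n^2 is 4.

4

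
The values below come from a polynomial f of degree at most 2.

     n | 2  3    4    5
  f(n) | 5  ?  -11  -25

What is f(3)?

-1

The 3 known points determine the degree-2 polynomial uniquely.
Write f(n) = an^2 + bn + c. Substituting each data point gives a linear system:
  4a + 2b + c = 5
  16a + 4b + c = -11
  25a + 5b + c = -25
Solving the system yields a = -2, b = 4, c = 5.
So f(n) = -2n² + 4n + 5.
Then f(3) = -1.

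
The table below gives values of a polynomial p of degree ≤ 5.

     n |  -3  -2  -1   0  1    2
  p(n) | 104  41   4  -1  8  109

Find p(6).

Write p(n) = an^5 + bn^4 + cn^3 + dn^2 + en + k. Substituting each data point gives a linear system:
  -243a + 81b - 27c + 9d - 3e + k = 104
  -32a + 16b - 8c + 4d - 2e + k = 41
  -a + b - c + d - e + k = 4
  k = -1
  a + b + c + d + e + k = 8
  32a + 16b + 8c + 4d + 2e + k = 109
Solving the system yields a = 1, b = 4, c = 0, d = 3, e = 1, k = -1.
So p(n) = n⁵ + 4n⁴ + 3n² + n - 1.
Then p(6) = 13073.

13073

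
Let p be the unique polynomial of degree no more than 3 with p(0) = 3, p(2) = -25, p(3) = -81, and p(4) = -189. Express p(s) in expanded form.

Write p(s) = as^3 + bs^2 + cs + d. Substituting each data point gives a linear system:
  d = 3
  8a + 4b + 2c + d = -25
  27a + 9b + 3c + d = -81
  64a + 16b + 4c + d = -189
Solving the system yields a = -3, b = 1, c = -4, d = 3.
So p(s) = -3s^3 + s^2 - 4s + 3.
Check: p(4) = -189. ✓

p(s) = -3s^3 + s^2 - 4s + 3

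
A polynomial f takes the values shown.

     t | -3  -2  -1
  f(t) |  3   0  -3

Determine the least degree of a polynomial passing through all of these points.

Forward differences of the values at t = -3, -2, -1:
  f  : 3  0  -3
  Δ  : -3  -3
  Δ^2: 0
The first differences are constant (-3) and nonzero, while all higher differences vanish, so the minimal degree is 1.

1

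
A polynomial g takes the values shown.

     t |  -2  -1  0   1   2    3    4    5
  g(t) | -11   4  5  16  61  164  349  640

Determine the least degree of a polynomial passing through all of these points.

3

Forward differences of the values at t = -2, -1, 0, 1, 2, 3, 4, 5:
  g  : -11  4  5  16  61  164  349  640
  Δ  : 15  1  11  45  103  185  291
  Δ^2: -14  10  34  58  82  106
  Δ^3: 24  24  24  24  24
  Δ^4: 0  0  0  0
  Δ^5: 0  0  0
  Δ^6: 0  0
  Δ^7: 0
The third differences are constant (24) and nonzero, while all higher differences vanish, so the minimal degree is 3.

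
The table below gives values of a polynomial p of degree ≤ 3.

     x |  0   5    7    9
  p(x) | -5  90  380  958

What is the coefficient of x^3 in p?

2

Write p(x) = ax^3 + bx^2 + cx + d. Substituting each data point gives a linear system:
  d = -5
  125a + 25b + 5c + d = 90
  343a + 49b + 7c + d = 380
  729a + 81b + 9c + d = 958
Solving the system yields a = 2, b = -6, c = -1, d = -5.
So p(x) = 2x^3 - 6x^2 - x - 5.
The leading coefficient is 2.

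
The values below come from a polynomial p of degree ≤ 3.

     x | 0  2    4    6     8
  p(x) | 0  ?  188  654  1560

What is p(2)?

18

The 4 known points determine the degree-3 polynomial uniquely.
Write p(x) = ax^3 + bx^2 + cx + d. Substituting each data point gives a linear system:
  d = 0
  64a + 16b + 4c + d = 188
  216a + 36b + 6c + d = 654
  512a + 64b + 8c + d = 1560
Solving the system yields a = 3, b = 1, c = -5, d = 0.
So p(x) = 3x³ + x² - 5x.
Then p(2) = 18.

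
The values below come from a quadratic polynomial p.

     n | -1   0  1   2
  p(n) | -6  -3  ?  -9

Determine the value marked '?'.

The 3 known points determine the degree-2 polynomial uniquely.
Write p(n) = an^2 + bn + c. Substituting each data point gives a linear system:
  a - b + c = -6
  c = -3
  4a + 2b + c = -9
Solving the system yields a = -2, b = 1, c = -3.
So p(n) = -2n^2 + n - 3.
Then p(1) = -4.

-4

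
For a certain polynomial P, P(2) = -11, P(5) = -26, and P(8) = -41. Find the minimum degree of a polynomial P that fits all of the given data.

Forward differences of the values at x = 2, 5, 8:
  P  : -11  -26  -41
  Δ  : -15  -15
  Δ^2: 0
The first differences are constant (-15) and nonzero, while all higher differences vanish, so the minimal degree is 1.

1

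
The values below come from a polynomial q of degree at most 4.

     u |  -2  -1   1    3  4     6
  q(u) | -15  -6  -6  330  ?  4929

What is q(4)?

The 5 known points determine the degree-4 polynomial uniquely.
Write q(u) = au^4 + bu^3 + cu^2 + du + e. Substituting each data point gives a linear system:
  16a - 8b + 4c - 2d + e = -15
  a - b + c - d + e = -6
  a + b + c + d + e = -6
  81a + 27b + 9c + 3d + e = 330
  1296a + 216b + 36c + 6d + e = 4929
Solving the system yields a = 3, b = 6, c = -6, d = -6, e = -3.
So q(u) = 3u⁴ + 6u³ - 6u² - 6u - 3.
Then q(4) = 1029.

1029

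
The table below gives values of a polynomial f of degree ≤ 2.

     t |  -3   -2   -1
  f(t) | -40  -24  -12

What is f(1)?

0

Write f(t) = at^2 + bt + c. Substituting each data point gives a linear system:
  9a - 3b + c = -40
  4a - 2b + c = -24
  a - b + c = -12
Solving the system yields a = -2, b = 6, c = -4.
So f(t) = -2t^2 + 6t - 4.
Then f(1) = 0.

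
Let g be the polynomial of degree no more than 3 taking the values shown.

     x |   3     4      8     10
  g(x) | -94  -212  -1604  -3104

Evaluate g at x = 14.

Write g(x) = ax^3 + bx^2 + cx + d. Substituting each data point gives a linear system:
  27a + 9b + 3c + d = -94
  64a + 16b + 4c + d = -212
  512a + 64b + 8c + d = -1604
  1000a + 100b + 10c + d = -3104
Solving the system yields a = -3, b = -1, c = 0, d = -4.
So g(x) = -3x³ - x² - 4.
Then g(14) = -8432.

-8432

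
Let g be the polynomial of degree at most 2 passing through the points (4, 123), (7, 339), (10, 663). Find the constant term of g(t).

Write g(t) = at^2 + bt + c. Substituting each data point gives a linear system:
  16a + 4b + c = 123
  49a + 7b + c = 339
  100a + 10b + c = 663
Solving the system yields a = 6, b = 6, c = 3.
So g(t) = 6t^2 + 6t + 3.
The constant term is 3.

3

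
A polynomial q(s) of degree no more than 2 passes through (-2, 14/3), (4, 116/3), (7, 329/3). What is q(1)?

Write q(s) = as^2 + bs + c. Substituting each data point gives a linear system:
  4a - 2b + c = 14/3
  16a + 4b + c = 116/3
  49a + 7b + c = 329/3
Solving the system yields a = 2, b = 5/3, c = 0.
So q(s) = 2s^2 + (5/3)s.
Then q(1) = 11/3.

11/3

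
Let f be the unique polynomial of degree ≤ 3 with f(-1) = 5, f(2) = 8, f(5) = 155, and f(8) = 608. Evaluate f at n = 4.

80

Forward differences of the values at n = -1, 2, 5, 8:
  f  : 5  8  155  608
  Δ  : 3  147  453
  Δ^2: 144  306
  Δ^3: 162
The third differences are constant, confirming degree 3.
Interpolating (Newton forward form) and evaluating at n = 4 gives f(4) = 80.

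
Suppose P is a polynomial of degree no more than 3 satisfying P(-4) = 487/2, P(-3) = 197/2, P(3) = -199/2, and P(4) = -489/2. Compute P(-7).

Write P(u) = au^3 + bu^2 + cu + d. Substituting each data point gives a linear system:
  -64a + 16b - 4c + d = 487/2
  -27a + 9b - 3c + d = 197/2
  27a + 9b + 3c + d = -199/2
  64a + 16b + 4c + d = -489/2
Solving the system yields a = -4, b = 0, c = 3, d = -1/2.
So P(u) = -4u^3 + 3u - 1/2.
Then P(-7) = 2701/2.

2701/2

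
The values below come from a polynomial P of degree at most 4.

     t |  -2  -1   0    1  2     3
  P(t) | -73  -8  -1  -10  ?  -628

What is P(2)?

On equispaced nodes a degree-4 polynomial has vanishing fifth forward difference, so
  - P(-2) + 5·P(-1) - 10·P(0) + 10·P(1) - 5·P(2) + P(3) = 0.
Substituting the known values and solving for P(2):
  -5·P(2) = 685
  P(2) = -137.

-137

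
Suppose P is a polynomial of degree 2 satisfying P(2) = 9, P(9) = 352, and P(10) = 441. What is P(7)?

204

Using the Lagrange interpolation formula with nodes 2, 9, 10:
  L_0(u) = (u - 9)(u - 10) / 56
  L_1(u) = (u - 2)(u - 10) / -7
  L_2(u) = (u - 2)(u - 9) / 8
Then P(u) = 9·L_0(u) + 352·L_1(u) + 441·L_2(u).
Expanding and collecting terms gives P(u) = 5u^2 - 6u + 1.
Evaluating at u = 7: P(7) = 204.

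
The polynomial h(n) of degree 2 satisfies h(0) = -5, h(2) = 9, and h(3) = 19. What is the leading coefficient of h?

Write h(n) = an^2 + bn + c. Substituting each data point gives a linear system:
  c = -5
  4a + 2b + c = 9
  9a + 3b + c = 19
Solving the system yields a = 1, b = 5, c = -5.
So h(n) = n^2 + 5n - 5.
The leading coefficient is 1.

1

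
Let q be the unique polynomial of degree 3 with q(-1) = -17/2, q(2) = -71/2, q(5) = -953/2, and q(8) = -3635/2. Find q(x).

q(x) = -3x^3 - 5x^2 + 5x - 3/2

Using the Lagrange interpolation formula with nodes -1, 2, 5, 8:
  L_0(x) = (x - 2)(x - 5)(x - 8) / -162
  L_1(x) = (x + 1)(x - 5)(x - 8) / 54
  L_2(x) = (x + 1)(x - 2)(x - 8) / -54
  L_3(x) = (x + 1)(x - 2)(x - 5) / 162
Then q(x) = -17/2·L_0(x) - 71/2·L_1(x) - 953/2·L_2(x) - 3635/2·L_3(x).
Expanding and collecting terms gives q(x) = -3x³ - 5x² + 5x - 3/2.
Check: q(8) = -3635/2. ✓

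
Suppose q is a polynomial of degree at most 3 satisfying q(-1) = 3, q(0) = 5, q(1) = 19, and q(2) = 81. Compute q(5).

Using the Lagrange interpolation formula with nodes -1, 0, 1, 2:
  L_0(x) = x(x - 1)(x - 2) / -6
  L_1(x) = (x + 1)(x - 1)(x - 2) / 2
  L_2(x) = (x + 1)x(x - 2) / -2
  L_3(x) = (x + 1)x(x - 1) / 6
Then q(x) = 3·L_0(x) + 5·L_1(x) + 19·L_2(x) + 81·L_3(x).
Expanding and collecting terms gives q(x) = 6x^3 + 6x^2 + 2x + 5.
Evaluating at x = 5: q(5) = 915.

915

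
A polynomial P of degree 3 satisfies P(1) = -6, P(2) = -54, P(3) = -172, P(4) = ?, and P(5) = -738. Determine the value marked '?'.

The 4 known points determine the degree-3 polynomial uniquely.
Write P(n) = an^3 + bn^2 + cn + d. Substituting each data point gives a linear system:
  a + b + c + d = -6
  8a + 4b + 2c + d = -54
  27a + 9b + 3c + d = -172
  125a + 25b + 5c + d = -738
Solving the system yields a = -5, b = -5, c = 2, d = 2.
So P(n) = -5n^3 - 5n^2 + 2n + 2.
Then P(4) = -390.

-390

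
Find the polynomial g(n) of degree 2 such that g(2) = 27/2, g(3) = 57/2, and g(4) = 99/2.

g(n) = 3n^2 + 3/2

Using the Lagrange interpolation formula with nodes 2, 3, 4:
  L_0(n) = (n - 3)(n - 4) / 2
  L_1(n) = (n - 2)(n - 4) / -1
  L_2(n) = (n - 2)(n - 3) / 2
Then g(n) = 27/2·L_0(n) + 57/2·L_1(n) + 99/2·L_2(n).
Expanding and collecting terms gives g(n) = 3n² + 3/2.
Check: g(4) = 99/2. ✓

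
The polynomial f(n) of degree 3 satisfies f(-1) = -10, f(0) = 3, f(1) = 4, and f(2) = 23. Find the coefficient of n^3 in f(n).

Write f(n) = an^3 + bn^2 + cn + d. Substituting each data point gives a linear system:
  -a + b - c + d = -10
  d = 3
  a + b + c + d = 4
  8a + 4b + 2c + d = 23
Solving the system yields a = 5, b = -6, c = 2, d = 3.
So f(n) = 5n³ - 6n² + 2n + 3.
The leading coefficient is 5.

5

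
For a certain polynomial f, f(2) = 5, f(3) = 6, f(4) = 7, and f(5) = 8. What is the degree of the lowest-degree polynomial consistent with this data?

1

Forward differences of the values at n = 2, 3, 4, 5:
  f  : 5  6  7  8
  Δ  : 1  1  1
  Δ^2: 0  0
  Δ^3: 0
The first differences are constant (1) and nonzero, while all higher differences vanish, so the minimal degree is 1.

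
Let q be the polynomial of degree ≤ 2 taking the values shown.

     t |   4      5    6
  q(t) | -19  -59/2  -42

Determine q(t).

Write q(t) = at^2 + bt + c. Substituting each data point gives a linear system:
  16a + 4b + c = -19
  25a + 5b + c = -59/2
  36a + 6b + c = -42
Solving the system yields a = -1, b = -3/2, c = 3.
So q(t) = -t^2 - (3/2)t + 3.
Check: q(4) = -19. ✓

q(t) = -t^2 - (3/2)t + 3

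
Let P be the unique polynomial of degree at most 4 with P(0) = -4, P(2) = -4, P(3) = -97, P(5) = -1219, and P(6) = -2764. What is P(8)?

Write P(u) = au^4 + bu^3 + cu^2 + du + e. Substituting each data point gives a linear system:
  e = -4
  16a + 8b + 4c + 2d + e = -4
  81a + 27b + 9c + 3d + e = -97
  625a + 125b + 25c + 5d + e = -1219
  1296a + 216b + 36c + 6d + e = -2764
Solving the system yields a = -3, b = 5, c = 1, d = 2, e = -4.
So P(u) = -3u^4 + 5u^3 + u^2 + 2u - 4.
Then P(8) = -9652.

-9652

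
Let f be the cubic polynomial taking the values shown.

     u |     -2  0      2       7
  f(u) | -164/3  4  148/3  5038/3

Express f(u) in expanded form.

Using the Lagrange interpolation formula with nodes -2, 0, 2, 7:
  L_0(u) = u(u - 2)(u - 7) / -72
  L_1(u) = (u + 2)(u - 2)(u - 7) / 28
  L_2(u) = (u + 2)u(u - 7) / -40
  L_3(u) = (u + 2)u(u - 2) / 315
Then f(u) = -164/3·L_0(u) + 4·L_1(u) + 148/3·L_2(u) + 5038/3·L_3(u).
Expanding and collecting terms gives f(u) = 5u^3 - (5/3)u^2 + 6u + 4.
Check: f(7) = 5038/3. ✓

f(u) = 5u^3 - (5/3)u^2 + 6u + 4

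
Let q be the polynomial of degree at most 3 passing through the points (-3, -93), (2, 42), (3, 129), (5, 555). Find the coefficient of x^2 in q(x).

2

Write q(x) = ax^3 + bx^2 + cx + d. Substituting each data point gives a linear system:
  -27a + 9b - 3c + d = -93
  8a + 4b + 2c + d = 42
  27a + 9b + 3c + d = 129
  125a + 25b + 5c + d = 555
Solving the system yields a = 4, b = 2, c = 1, d = 0.
So q(x) = 4x³ + 2x² + x.
The coefficient of x^2 is 2.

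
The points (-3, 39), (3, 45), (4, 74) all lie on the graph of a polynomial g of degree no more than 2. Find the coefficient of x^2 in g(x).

Write g(x) = ax^2 + bx + c. Substituting each data point gives a linear system:
  9a - 3b + c = 39
  9a + 3b + c = 45
  16a + 4b + c = 74
Solving the system yields a = 4, b = 1, c = 6.
So g(x) = 4x^2 + x + 6.
The leading coefficient is 4.

4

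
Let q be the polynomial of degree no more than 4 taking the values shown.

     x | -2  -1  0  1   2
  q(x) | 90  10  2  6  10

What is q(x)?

q(x) = 2x^4 - 6x^3 + 4x^2 + 4x + 2

Write q(x) = ax^4 + bx^3 + cx^2 + dx + e. Substituting each data point gives a linear system:
  16a - 8b + 4c - 2d + e = 90
  a - b + c - d + e = 10
  e = 2
  a + b + c + d + e = 6
  16a + 8b + 4c + 2d + e = 10
Solving the system yields a = 2, b = -6, c = 4, d = 4, e = 2.
So q(x) = 2x^4 - 6x^3 + 4x^2 + 4x + 2.
Check: q(1) = 6. ✓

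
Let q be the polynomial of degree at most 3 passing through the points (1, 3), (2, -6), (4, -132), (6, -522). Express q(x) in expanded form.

Using the Lagrange interpolation formula with nodes 1, 2, 4, 6:
  L_0(x) = (x - 2)(x - 4)(x - 6) / -15
  L_1(x) = (x - 1)(x - 4)(x - 6) / 8
  L_2(x) = (x - 1)(x - 2)(x - 6) / -12
  L_3(x) = (x - 1)(x - 2)(x - 4) / 40
Then q(x) = 3·L_0(x) - 6·L_1(x) - 132·L_2(x) - 522·L_3(x).
Expanding and collecting terms gives q(x) = -3x³ + 3x² + 3x.
Check: q(1) = 3. ✓

q(x) = -3x^3 + 3x^2 + 3x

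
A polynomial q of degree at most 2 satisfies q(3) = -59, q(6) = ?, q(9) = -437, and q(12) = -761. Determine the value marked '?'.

-203

The 3 known points determine the degree-2 polynomial uniquely.
Write q(t) = at^2 + bt + c. Substituting each data point gives a linear system:
  9a + 3b + c = -59
  81a + 9b + c = -437
  144a + 12b + c = -761
Solving the system yields a = -5, b = -3, c = -5.
So q(t) = -5t² - 3t - 5.
Then q(6) = -203.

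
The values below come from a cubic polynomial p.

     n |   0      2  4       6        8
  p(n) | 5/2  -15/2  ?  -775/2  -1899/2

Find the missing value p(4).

The 4 known points determine the degree-3 polynomial uniquely.
Write p(n) = an^3 + bn^2 + cn + d. Substituting each data point gives a linear system:
  d = 5/2
  8a + 4b + 2c + d = -15/2
  216a + 36b + 6c + d = -775/2
  512a + 64b + 8c + d = -1899/2
Solving the system yields a = -2, b = 1, c = 1, d = 5/2.
So p(n) = -2n³ + n² + n + 5/2.
Then p(4) = -211/2.

-211/2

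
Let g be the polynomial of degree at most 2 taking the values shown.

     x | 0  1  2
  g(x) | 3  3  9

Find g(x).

g(x) = 3x^2 - 3x + 3

Write g(x) = ax^2 + bx + c. Substituting each data point gives a linear system:
  c = 3
  a + b + c = 3
  4a + 2b + c = 9
Solving the system yields a = 3, b = -3, c = 3.
So g(x) = 3x^2 - 3x + 3.
Check: g(0) = 3. ✓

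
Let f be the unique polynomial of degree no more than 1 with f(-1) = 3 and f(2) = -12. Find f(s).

Write f(s) = as + b. Substituting each data point gives a linear system:
  -a + b = 3
  2a + b = -12
Solving the system yields a = -5, b = -2.
So f(s) = -5s - 2.
Check: f(-1) = 3. ✓

f(s) = -5s - 2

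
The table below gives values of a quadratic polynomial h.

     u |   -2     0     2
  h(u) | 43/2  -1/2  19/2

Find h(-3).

89/2

Forward differences of the values at u = -2, 0, 2:
  h  : 43/2  -1/2  19/2
  Δ  : -22  10
  Δ^2: 32
The second differences are constant, confirming degree 2.
Interpolating (Newton forward form) and evaluating at u = -3 gives h(-3) = 89/2.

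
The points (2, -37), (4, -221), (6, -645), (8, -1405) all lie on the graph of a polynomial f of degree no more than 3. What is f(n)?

Write f(n) = an^3 + bn^2 + cn + d. Substituting each data point gives a linear system:
  8a + 4b + 2c + d = -37
  64a + 16b + 4c + d = -221
  216a + 36b + 6c + d = -645
  512a + 64b + 8c + d = -1405
Solving the system yields a = -2, b = -6, c = 0, d = 3.
So f(n) = -2n³ - 6n² + 3.
Check: f(8) = -1405. ✓

f(n) = -2n^3 - 6n^2 + 3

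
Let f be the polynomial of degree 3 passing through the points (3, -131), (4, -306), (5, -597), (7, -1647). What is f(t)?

Write f(t) = at^3 + bt^2 + ct + d. Substituting each data point gives a linear system:
  27a + 9b + 3c + d = -131
  64a + 16b + 4c + d = -306
  125a + 25b + 5c + d = -597
  343a + 49b + 7c + d = -1647
Solving the system yields a = -5, b = 2, c = -4, d = -2.
So f(t) = -5t³ + 2t² - 4t - 2.
Check: f(4) = -306. ✓

f(t) = -5t^3 + 2t^2 - 4t - 2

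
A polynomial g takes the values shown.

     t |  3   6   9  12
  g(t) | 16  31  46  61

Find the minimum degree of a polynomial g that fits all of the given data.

Forward differences of the values at t = 3, 6, 9, 12:
  g  : 16  31  46  61
  Δ  : 15  15  15
  Δ^2: 0  0
  Δ^3: 0
The first differences are constant (15) and nonzero, while all higher differences vanish, so the minimal degree is 1.

1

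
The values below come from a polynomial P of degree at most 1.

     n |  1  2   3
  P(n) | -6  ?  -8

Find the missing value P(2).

The 2 known points determine the degree-1 polynomial uniquely.
Write P(n) = an + b. Substituting each data point gives a linear system:
  a + b = -6
  3a + b = -8
Solving the system yields a = -1, b = -5.
So P(n) = -n - 5.
Then P(2) = -7.

-7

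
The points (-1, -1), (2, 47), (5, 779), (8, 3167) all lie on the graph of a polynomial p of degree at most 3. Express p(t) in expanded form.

Write p(t) = at^3 + bt^2 + ct + d. Substituting each data point gives a linear system:
  -a + b - c + d = -1
  8a + 4b + 2c + d = 47
  125a + 25b + 5c + d = 779
  512a + 64b + 8c + d = 3167
Solving the system yields a = 6, b = 2, c = -4, d = -1.
So p(t) = 6t^3 + 2t^2 - 4t - 1.
Check: p(8) = 3167. ✓

p(t) = 6t^3 + 2t^2 - 4t - 1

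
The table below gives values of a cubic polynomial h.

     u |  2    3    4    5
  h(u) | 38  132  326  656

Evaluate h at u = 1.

Write h(u) = au^3 + bu^2 + cu + d. Substituting each data point gives a linear system:
  8a + 4b + 2c + d = 38
  27a + 9b + 3c + d = 132
  64a + 16b + 4c + d = 326
  125a + 25b + 5c + d = 656
Solving the system yields a = 6, b = -4, c = 0, d = 6.
So h(u) = 6u^3 - 4u^2 + 6.
Then h(1) = 8.

8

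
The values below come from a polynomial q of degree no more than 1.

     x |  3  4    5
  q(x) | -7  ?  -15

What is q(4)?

-11

The 2 known points determine the degree-1 polynomial uniquely.
Write q(x) = ax + b. Substituting each data point gives a linear system:
  3a + b = -7
  5a + b = -15
Solving the system yields a = -4, b = 5.
So q(x) = -4x + 5.
Then q(4) = -11.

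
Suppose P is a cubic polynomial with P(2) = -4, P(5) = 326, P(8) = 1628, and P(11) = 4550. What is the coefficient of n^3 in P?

Write P(n) = an^3 + bn^2 + cn + d. Substituting each data point gives a linear system:
  8a + 4b + 2c + d = -4
  125a + 25b + 5c + d = 326
  512a + 64b + 8c + d = 1628
  1331a + 121b + 11c + d = 4550
Solving the system yields a = 4, b = -6, c = -4, d = -4.
So P(n) = 4n^3 - 6n^2 - 4n - 4.
The leading coefficient is 4.

4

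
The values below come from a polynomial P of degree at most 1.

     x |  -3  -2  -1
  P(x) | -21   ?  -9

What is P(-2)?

-15

On equispaced nodes a degree-1 polynomial has vanishing second forward difference, so
  P(-3) - 2·P(-2) + P(-1) = 0.
Substituting the known values and solving for P(-2):
  -2·P(-2) = 30
  P(-2) = -15.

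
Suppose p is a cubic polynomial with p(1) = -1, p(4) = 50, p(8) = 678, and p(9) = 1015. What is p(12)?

2650

Write p(u) = au^3 + bu^2 + cu + d. Substituting each data point gives a linear system:
  a + b + c + d = -1
  64a + 16b + 4c + d = 50
  512a + 64b + 8c + d = 678
  729a + 81b + 9c + d = 1015
Solving the system yields a = 2, b = -6, c = 5, d = -2.
So p(u) = 2u^3 - 6u^2 + 5u - 2.
Then p(12) = 2650.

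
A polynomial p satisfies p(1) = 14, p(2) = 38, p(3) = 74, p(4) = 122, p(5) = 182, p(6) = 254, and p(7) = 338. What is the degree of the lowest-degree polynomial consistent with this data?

Forward differences of the values at u = 1, 2, 3, 4, 5, 6, 7:
  p  : 14  38  74  122  182  254  338
  Δ  : 24  36  48  60  72  84
  Δ^2: 12  12  12  12  12
  Δ^3: 0  0  0  0
  Δ^4: 0  0  0
  Δ^5: 0  0
  Δ^6: 0
The second differences are constant (12) and nonzero, while all higher differences vanish, so the minimal degree is 2.

2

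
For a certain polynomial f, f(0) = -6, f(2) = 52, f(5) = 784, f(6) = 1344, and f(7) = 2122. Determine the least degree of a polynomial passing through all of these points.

3

Divided differences on the nodes 0, 2, 5, 6, 7:
  order 0: -6  52  784  1344  2122
  order 1: 29  244  560  778
  order 2: 43  79  109
  order 3: 6  6
  order 4: 0
The order-3 divided differences are all 6 (nonzero) and every higher order vanishes, so the data lies on a polynomial of degree exactly 3.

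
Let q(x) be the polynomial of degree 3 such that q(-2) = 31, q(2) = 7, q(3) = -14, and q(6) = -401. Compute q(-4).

Using the Lagrange interpolation formula with nodes -2, 2, 3, 6:
  L_0(x) = (x - 2)(x - 3)(x - 6) / -160
  L_1(x) = (x + 2)(x - 3)(x - 6) / 16
  L_2(x) = (x + 2)(x - 2)(x - 6) / -15
  L_3(x) = (x + 2)(x - 2)(x - 3) / 96
Then q(x) = 31·L_0(x) + 7·L_1(x) - 14·L_2(x) - 401·L_3(x).
Expanding and collecting terms gives q(x) = -3x^3 + 6x^2 + 6x - 5.
Evaluating at x = -4: q(-4) = 259.

259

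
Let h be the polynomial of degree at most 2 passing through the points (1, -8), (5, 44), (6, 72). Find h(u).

Write h(u) = au^2 + bu + c. Substituting each data point gives a linear system:
  a + b + c = -8
  25a + 5b + c = 44
  36a + 6b + c = 72
Solving the system yields a = 3, b = -5, c = -6.
So h(u) = 3u^2 - 5u - 6.
Check: h(6) = 72. ✓

h(u) = 3u^2 - 5u - 6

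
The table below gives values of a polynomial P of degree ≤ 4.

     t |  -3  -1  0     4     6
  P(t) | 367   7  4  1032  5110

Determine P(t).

Using the Lagrange interpolation formula with nodes -3, -1, 0, 4, 6:
  L_0(t) = (t + 1)t(t - 4)(t - 6) / 378
  L_1(t) = (t + 3)t(t - 4)(t - 6) / -70
  L_2(t) = (t + 3)(t + 1)(t - 4)(t - 6) / 72
  L_3(t) = (t + 3)(t + 1)t(t - 6) / -280
  L_4(t) = (t + 3)(t + 1)t(t - 4) / 756
Then P(t) = 367·L_0(t) + 7·L_1(t) + 4·L_2(t) + 1032·L_3(t) + 5110·L_4(t).
Expanding and collecting terms gives P(t) = 4t^4 - t^3 + 3t^2 + 5t + 4.
Check: P(-3) = 367. ✓

P(t) = 4t^4 - t^3 + 3t^2 + 5t + 4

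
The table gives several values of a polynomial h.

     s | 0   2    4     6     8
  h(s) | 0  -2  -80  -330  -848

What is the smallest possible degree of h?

Forward differences of the values at s = 0, 2, 4, 6, 8:
  h  : 0  -2  -80  -330  -848
  Δ  : -2  -78  -250  -518
  Δ^2: -76  -172  -268
  Δ^3: -96  -96
  Δ^4: 0
The third differences are constant (-96) and nonzero, while all higher differences vanish, so the minimal degree is 3.

3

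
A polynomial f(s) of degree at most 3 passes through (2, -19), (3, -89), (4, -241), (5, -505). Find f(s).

Write f(s) = as^3 + bs^2 + cs + d. Substituting each data point gives a linear system:
  8a + 4b + 2c + d = -19
  27a + 9b + 3c + d = -89
  64a + 16b + 4c + d = -241
  125a + 25b + 5c + d = -505
Solving the system yields a = -5, b = 4, c = 5, d = -5.
So f(s) = -5s³ + 4s² + 5s - 5.
Check: f(3) = -89. ✓

f(s) = -5s^3 + 4s^2 + 5s - 5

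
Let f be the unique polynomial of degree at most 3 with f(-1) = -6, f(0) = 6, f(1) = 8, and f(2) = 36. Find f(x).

Using the Lagrange interpolation formula with nodes -1, 0, 1, 2:
  L_0(x) = x(x - 1)(x - 2) / -6
  L_1(x) = (x + 1)(x - 1)(x - 2) / 2
  L_2(x) = (x + 1)x(x - 2) / -2
  L_3(x) = (x + 1)x(x - 1) / 6
Then f(x) = -6·L_0(x) + 6·L_1(x) + 8·L_2(x) + 36·L_3(x).
Expanding and collecting terms gives f(x) = 6x³ - 5x² + x + 6.
Check: f(0) = 6. ✓

f(x) = 6x^3 - 5x^2 + x + 6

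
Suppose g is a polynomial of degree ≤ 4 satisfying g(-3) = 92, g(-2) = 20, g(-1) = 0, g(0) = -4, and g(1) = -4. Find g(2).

12

Using the Lagrange interpolation formula with nodes -3, -2, -1, 0, 1:
  L_0(n) = (n + 2)(n + 1)n(n - 1) / 24
  L_1(n) = (n + 3)(n + 1)n(n - 1) / -6
  L_2(n) = (n + 3)(n + 2)n(n - 1) / 4
  L_3(n) = (n + 3)(n + 2)(n + 1)(n - 1) / -6
  L_4(n) = (n + 3)(n + 2)(n + 1)n / 24
Then g(n) = 92·L_0(n) + 20·L_1(n) + 0·L_2(n) - 4·L_3(n) - 4·L_4(n).
Expanding and collecting terms gives g(n) = n^4 + n^2 - 2n - 4.
Evaluating at n = 2: g(2) = 12.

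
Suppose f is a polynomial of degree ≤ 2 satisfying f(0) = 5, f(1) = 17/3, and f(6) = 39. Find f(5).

Write f(u) = au^2 + bu + c. Substituting each data point gives a linear system:
  c = 5
  a + b + c = 17/3
  36a + 6b + c = 39
Solving the system yields a = 1, b = -1/3, c = 5.
So f(u) = u^2 - (1/3)u + 5.
Then f(5) = 85/3.

85/3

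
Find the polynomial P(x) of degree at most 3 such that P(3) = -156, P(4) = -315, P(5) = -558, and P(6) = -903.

Using the Lagrange interpolation formula with nodes 3, 4, 5, 6:
  L_0(x) = (x - 4)(x - 5)(x - 6) / -6
  L_1(x) = (x - 3)(x - 5)(x - 6) / 2
  L_2(x) = (x - 3)(x - 4)(x - 6) / -2
  L_3(x) = (x - 3)(x - 4)(x - 5) / 6
Then P(x) = -156·L_0(x) - 315·L_1(x) - 558·L_2(x) - 903·L_3(x).
Expanding and collecting terms gives P(x) = -3x^3 - 6x^2 - 6x - 3.
Check: P(5) = -558. ✓

P(x) = -3x^3 - 6x^2 - 6x - 3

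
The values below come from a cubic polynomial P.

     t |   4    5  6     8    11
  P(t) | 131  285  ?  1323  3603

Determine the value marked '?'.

523

The 4 known points determine the degree-3 polynomial uniquely.
Write P(t) = at^3 + bt^2 + ct + d. Substituting each data point gives a linear system:
  64a + 16b + 4c + d = 131
  125a + 25b + 5c + d = 285
  512a + 64b + 8c + d = 1323
  1331a + 121b + 11c + d = 3603
Solving the system yields a = 3, b = -3, c = -2, d = -5.
So P(t) = 3t³ - 3t² - 2t - 5.
Then P(6) = 523.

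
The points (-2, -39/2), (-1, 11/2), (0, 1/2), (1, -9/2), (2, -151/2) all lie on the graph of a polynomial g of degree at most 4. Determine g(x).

Write g(x) = ax^4 + bx^3 + cx^2 + dx + e. Substituting each data point gives a linear system:
  16a - 8b + 4c - 2d + e = -39/2
  a - b + c - d + e = 11/2
  e = 1/2
  a + b + c + d + e = -9/2
  16a + 8b + 4c + 2d + e = -151/2
Solving the system yields a = -4, b = -3, c = 4, d = -2, e = 1/2.
So g(x) = -4x^4 - 3x^3 + 4x^2 - 2x + 1/2.
Check: g(2) = -151/2. ✓

g(x) = -4x^4 - 3x^3 + 4x^2 - 2x + 1/2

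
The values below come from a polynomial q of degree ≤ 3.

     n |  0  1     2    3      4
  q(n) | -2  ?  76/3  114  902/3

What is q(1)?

-4/3

The 4 known points determine the degree-3 polynomial uniquely.
Write q(n) = an^3 + bn^2 + cn + d. Substituting each data point gives a linear system:
  d = -2
  8a + 4b + 2c + d = 76/3
  27a + 9b + 3c + d = 114
  64a + 16b + 4c + d = 902/3
Solving the system yields a = 6, b = -5, c = -1/3, d = -2.
So q(n) = 6n^3 - 5n^2 - (1/3)n - 2.
Then q(1) = -4/3.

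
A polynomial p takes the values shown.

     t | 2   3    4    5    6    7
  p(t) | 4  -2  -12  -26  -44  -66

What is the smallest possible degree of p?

Forward differences of the values at t = 2, 3, 4, 5, 6, 7:
  p  : 4  -2  -12  -26  -44  -66
  Δ  : -6  -10  -14  -18  -22
  Δ^2: -4  -4  -4  -4
  Δ^3: 0  0  0
  Δ^4: 0  0
  Δ^5: 0
The second differences are constant (-4) and nonzero, while all higher differences vanish, so the minimal degree is 2.

2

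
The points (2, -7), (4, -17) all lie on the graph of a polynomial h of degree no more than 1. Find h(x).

Using the Lagrange interpolation formula with nodes 2, 4:
  L_0(x) = (x - 4) / -2
  L_1(x) = (x - 2) / 2
Then h(x) = -7·L_0(x) - 17·L_1(x).
Expanding and collecting terms gives h(x) = -5x + 3.
Check: h(4) = -17. ✓

h(x) = -5x + 3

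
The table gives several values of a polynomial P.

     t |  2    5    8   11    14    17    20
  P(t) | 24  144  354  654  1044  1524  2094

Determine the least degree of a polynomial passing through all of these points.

Forward differences of the values at t = 2, 5, 8, 11, 14, 17, 20:
  P  : 24  144  354  654  1044  1524  2094
  Δ  : 120  210  300  390  480  570
  Δ^2: 90  90  90  90  90
  Δ^3: 0  0  0  0
  Δ^4: 0  0  0
  Δ^5: 0  0
  Δ^6: 0
The second differences are constant (90) and nonzero, while all higher differences vanish, so the minimal degree is 2.

2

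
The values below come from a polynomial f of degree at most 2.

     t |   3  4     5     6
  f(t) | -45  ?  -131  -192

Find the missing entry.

-82

On equispaced nodes a degree-2 polynomial has vanishing third forward difference, so
  - f(3) + 3·f(4) - 3·f(5) + f(6) = 0.
Substituting the known values and solving for f(4):
  3·f(4) = -246
  f(4) = -82.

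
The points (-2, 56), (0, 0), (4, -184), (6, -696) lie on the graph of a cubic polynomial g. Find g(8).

Using the Lagrange interpolation formula with nodes -2, 0, 4, 6:
  L_0(n) = n(n - 4)(n - 6) / -96
  L_1(n) = (n + 2)(n - 4)(n - 6) / 48
  L_2(n) = (n + 2)n(n - 6) / -48
  L_3(n) = (n + 2)n(n - 4) / 96
Then g(n) = 56·L_0(n) + 0·L_1(n) - 184·L_2(n) - 696·L_3(n).
Expanding and collecting terms gives g(n) = -4n³ + 5n² - 2n.
Evaluating at n = 8: g(8) = -1744.

-1744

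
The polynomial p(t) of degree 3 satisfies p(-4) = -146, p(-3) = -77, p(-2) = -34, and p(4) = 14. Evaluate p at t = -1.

-11

Using the Lagrange interpolation formula with nodes -4, -3, -2, 4:
  L_0(t) = (t + 3)(t + 2)(t - 4) / -16
  L_1(t) = (t + 4)(t + 2)(t - 4) / 7
  L_2(t) = (t + 4)(t + 3)(t - 4) / -12
  L_3(t) = (t + 4)(t + 3)(t + 2) / 336
Then p(t) = -146·L_0(t) - 77·L_1(t) - 34·L_2(t) + 14·L_3(t).
Expanding and collecting terms gives p(t) = t^3 - 4t^2 + 4t - 2.
Evaluating at t = -1: p(-1) = -11.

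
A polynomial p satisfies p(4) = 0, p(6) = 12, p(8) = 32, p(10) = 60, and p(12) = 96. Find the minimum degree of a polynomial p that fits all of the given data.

2

Forward differences of the values at x = 4, 6, 8, 10, 12:
  p  : 0  12  32  60  96
  Δ  : 12  20  28  36
  Δ^2: 8  8  8
  Δ^3: 0  0
  Δ^4: 0
The second differences are constant (8) and nonzero, while all higher differences vanish, so the minimal degree is 2.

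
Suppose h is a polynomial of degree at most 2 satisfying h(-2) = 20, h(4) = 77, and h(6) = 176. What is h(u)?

Write h(u) = au^2 + bu + c. Substituting each data point gives a linear system:
  4a - 2b + c = 20
  16a + 4b + c = 77
  36a + 6b + c = 176
Solving the system yields a = 5, b = -1/2, c = -1.
So h(u) = 5u² - (1/2)u - 1.
Check: h(6) = 176. ✓

h(u) = 5u^2 - (1/2)u - 1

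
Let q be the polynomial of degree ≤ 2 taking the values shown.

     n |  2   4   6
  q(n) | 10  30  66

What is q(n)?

q(n) = 2n^2 - 2n + 6

Using the Lagrange interpolation formula with nodes 2, 4, 6:
  L_0(n) = (n - 4)(n - 6) / 8
  L_1(n) = (n - 2)(n - 6) / -4
  L_2(n) = (n - 2)(n - 4) / 8
Then q(n) = 10·L_0(n) + 30·L_1(n) + 66·L_2(n).
Expanding and collecting terms gives q(n) = 2n^2 - 2n + 6.
Check: q(4) = 30. ✓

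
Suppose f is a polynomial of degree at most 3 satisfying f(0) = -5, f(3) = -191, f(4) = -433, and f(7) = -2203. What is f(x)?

f(x) = -6x^3 - 3x^2 + x - 5

Write f(x) = ax^3 + bx^2 + cx + d. Substituting each data point gives a linear system:
  d = -5
  27a + 9b + 3c + d = -191
  64a + 16b + 4c + d = -433
  343a + 49b + 7c + d = -2203
Solving the system yields a = -6, b = -3, c = 1, d = -5.
So f(x) = -6x^3 - 3x^2 + x - 5.
Check: f(4) = -433. ✓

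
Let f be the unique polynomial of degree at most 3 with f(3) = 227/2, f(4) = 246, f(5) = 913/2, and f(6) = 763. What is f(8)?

1736

Using the Lagrange interpolation formula with nodes 3, 4, 5, 6:
  L_0(n) = (n - 4)(n - 5)(n - 6) / -6
  L_1(n) = (n - 3)(n - 5)(n - 6) / 2
  L_2(n) = (n - 3)(n - 4)(n - 6) / -2
  L_3(n) = (n - 3)(n - 4)(n - 5) / 6
Then f(n) = 227/2·L_0(n) + 246·L_1(n) + 913/2·L_2(n) + 763·L_3(n).
Expanding and collecting terms gives f(n) = 3n^3 + 3n^2 + (1/2)n + 4.
Evaluating at n = 8: f(8) = 1736.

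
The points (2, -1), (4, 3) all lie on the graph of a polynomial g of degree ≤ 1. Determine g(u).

g(u) = 2u - 5

Using the Lagrange interpolation formula with nodes 2, 4:
  L_0(u) = (u - 4) / -2
  L_1(u) = (u - 2) / 2
Then g(u) = -1·L_0(u) + 3·L_1(u).
Expanding and collecting terms gives g(u) = 2u - 5.
Check: g(4) = 3. ✓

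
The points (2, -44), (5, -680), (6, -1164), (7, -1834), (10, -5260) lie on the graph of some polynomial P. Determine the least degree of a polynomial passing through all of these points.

3

Divided differences on the nodes 2, 5, 6, 7, 10:
  order 0: -44  -680  -1164  -1834  -5260
  order 1: -212  -484  -670  -1142
  order 2: -68  -93  -118
  order 3: -5  -5
  order 4: 0
The order-3 divided differences are all -5 (nonzero) and every higher order vanishes, so the data lies on a polynomial of degree exactly 3.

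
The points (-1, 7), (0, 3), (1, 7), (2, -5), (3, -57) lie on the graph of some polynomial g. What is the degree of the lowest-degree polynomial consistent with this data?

Forward differences of the values at u = -1, 0, 1, 2, 3:
  g  : 7  3  7  -5  -57
  Δ  : -4  4  -12  -52
  Δ^2: 8  -16  -40
  Δ^3: -24  -24
  Δ^4: 0
The third differences are constant (-24) and nonzero, while all higher differences vanish, so the minimal degree is 3.

3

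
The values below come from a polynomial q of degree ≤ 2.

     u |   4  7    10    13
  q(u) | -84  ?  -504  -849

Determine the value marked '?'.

On equispaced nodes a degree-2 polynomial has vanishing third forward difference, so
  - q(4) + 3·q(7) - 3·q(10) + q(13) = 0.
Substituting the known values and solving for q(7):
  3·q(7) = -747
  q(7) = -249.

-249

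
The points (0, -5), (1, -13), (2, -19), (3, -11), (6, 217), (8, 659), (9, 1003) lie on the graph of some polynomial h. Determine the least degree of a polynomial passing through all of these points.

3

Divided differences on the nodes 0, 1, 2, 3, 6, 8, 9:
  order 0: -5  -13  -19  -11  217  659  1003
  order 1: -8  -6  8  76  221  344
  order 2: 1  7  17  29  41
  order 3: 2  2  2  2
  order 4: 0  0  0
  order 5: 0  0
  order 6: 0
The order-3 divided differences are all 2 (nonzero) and every higher order vanishes, so the data lies on a polynomial of degree exactly 3.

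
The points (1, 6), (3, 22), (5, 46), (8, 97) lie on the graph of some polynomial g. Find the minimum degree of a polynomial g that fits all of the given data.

Divided differences on the nodes 1, 3, 5, 8:
  order 0: 6  22  46  97
  order 1: 8  12  17
  order 2: 1  1
  order 3: 0
The order-2 divided differences are all 1 (nonzero) and every higher order vanishes, so the data lies on a polynomial of degree exactly 2.

2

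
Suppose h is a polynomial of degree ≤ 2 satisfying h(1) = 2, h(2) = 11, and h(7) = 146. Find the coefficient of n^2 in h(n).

Write h(n) = an^2 + bn + c. Substituting each data point gives a linear system:
  a + b + c = 2
  4a + 2b + c = 11
  49a + 7b + c = 146
Solving the system yields a = 3, b = 0, c = -1.
So h(n) = 3n^2 - 1.
The leading coefficient is 3.

3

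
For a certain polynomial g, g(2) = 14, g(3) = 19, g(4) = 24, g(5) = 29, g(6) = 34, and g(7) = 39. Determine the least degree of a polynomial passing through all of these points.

1

Forward differences of the values at x = 2, 3, 4, 5, 6, 7:
  g  : 14  19  24  29  34  39
  Δ  : 5  5  5  5  5
  Δ^2: 0  0  0  0
  Δ^3: 0  0  0
  Δ^4: 0  0
  Δ^5: 0
The first differences are constant (5) and nonzero, while all higher differences vanish, so the minimal degree is 1.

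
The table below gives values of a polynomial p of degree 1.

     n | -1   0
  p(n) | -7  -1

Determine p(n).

Write p(n) = an + b. Substituting each data point gives a linear system:
  -a + b = -7
  b = -1
Solving the system yields a = 6, b = -1.
So p(n) = 6n - 1.
Check: p(0) = -1. ✓

p(n) = 6n - 1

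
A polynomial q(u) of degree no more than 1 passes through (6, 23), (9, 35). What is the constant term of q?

-1

Write q(u) = au + b. Substituting each data point gives a linear system:
  6a + b = 23
  9a + b = 35
Solving the system yields a = 4, b = -1.
So q(u) = 4u - 1.
The constant term is -1.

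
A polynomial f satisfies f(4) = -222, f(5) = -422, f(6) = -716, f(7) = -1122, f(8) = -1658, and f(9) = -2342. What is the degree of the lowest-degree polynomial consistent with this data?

3

Forward differences of the values at n = 4, 5, 6, 7, 8, 9:
  f  : -222  -422  -716  -1122  -1658  -2342
  Δ  : -200  -294  -406  -536  -684
  Δ^2: -94  -112  -130  -148
  Δ^3: -18  -18  -18
  Δ^4: 0  0
  Δ^5: 0
The third differences are constant (-18) and nonzero, while all higher differences vanish, so the minimal degree is 3.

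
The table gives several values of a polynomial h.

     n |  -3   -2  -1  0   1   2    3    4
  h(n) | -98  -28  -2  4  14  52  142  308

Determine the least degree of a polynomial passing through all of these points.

Forward differences of the values at n = -3, -2, -1, 0, 1, 2, 3, 4:
  h  : -98  -28  -2  4  14  52  142  308
  Δ  : 70  26  6  10  38  90  166
  Δ^2: -44  -20  4  28  52  76
  Δ^3: 24  24  24  24  24
  Δ^4: 0  0  0  0
  Δ^5: 0  0  0
  Δ^6: 0  0
  Δ^7: 0
The third differences are constant (24) and nonzero, while all higher differences vanish, so the minimal degree is 3.

3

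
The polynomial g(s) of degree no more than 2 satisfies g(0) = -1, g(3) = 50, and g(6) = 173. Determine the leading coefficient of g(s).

4

Write g(s) = as^2 + bs + c. Substituting each data point gives a linear system:
  c = -1
  9a + 3b + c = 50
  36a + 6b + c = 173
Solving the system yields a = 4, b = 5, c = -1.
So g(s) = 4s² + 5s - 1.
The leading coefficient is 4.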